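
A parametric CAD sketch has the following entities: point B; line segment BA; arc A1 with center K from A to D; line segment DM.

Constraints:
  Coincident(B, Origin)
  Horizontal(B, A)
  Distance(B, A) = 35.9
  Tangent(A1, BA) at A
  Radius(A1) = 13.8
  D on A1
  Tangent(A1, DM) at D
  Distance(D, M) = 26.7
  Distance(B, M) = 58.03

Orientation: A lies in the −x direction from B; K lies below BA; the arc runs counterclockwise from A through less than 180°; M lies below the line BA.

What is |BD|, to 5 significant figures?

52.254

Checks: |BA| = 35.90 ✓; |KD| = 13.80 ✓; ∠(KD, DM) = 90.00° ✓; |DM| = 26.70 ✓; |BM| = 58.03 ✓.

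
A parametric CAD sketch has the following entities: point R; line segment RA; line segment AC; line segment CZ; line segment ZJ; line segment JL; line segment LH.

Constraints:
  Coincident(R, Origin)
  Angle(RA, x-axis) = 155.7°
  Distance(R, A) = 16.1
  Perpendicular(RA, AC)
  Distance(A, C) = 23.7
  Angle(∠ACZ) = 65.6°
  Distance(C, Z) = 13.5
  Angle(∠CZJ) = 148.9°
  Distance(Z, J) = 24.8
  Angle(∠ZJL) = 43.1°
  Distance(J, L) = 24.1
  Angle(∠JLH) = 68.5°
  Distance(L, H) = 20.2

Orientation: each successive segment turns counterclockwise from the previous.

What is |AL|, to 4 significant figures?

4.005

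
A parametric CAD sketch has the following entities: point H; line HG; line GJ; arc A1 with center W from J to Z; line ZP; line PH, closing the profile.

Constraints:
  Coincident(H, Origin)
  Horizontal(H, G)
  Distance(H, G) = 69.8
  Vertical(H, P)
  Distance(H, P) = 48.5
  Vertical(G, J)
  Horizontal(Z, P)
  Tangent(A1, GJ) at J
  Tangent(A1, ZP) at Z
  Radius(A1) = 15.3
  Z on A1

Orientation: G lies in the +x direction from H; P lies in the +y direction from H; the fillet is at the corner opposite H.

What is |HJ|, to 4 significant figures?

77.29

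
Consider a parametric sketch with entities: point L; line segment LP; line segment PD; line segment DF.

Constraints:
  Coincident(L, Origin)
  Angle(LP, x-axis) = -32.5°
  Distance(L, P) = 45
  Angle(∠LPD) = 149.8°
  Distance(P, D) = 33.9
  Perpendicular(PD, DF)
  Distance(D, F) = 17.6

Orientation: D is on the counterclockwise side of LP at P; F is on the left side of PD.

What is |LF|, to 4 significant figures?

72.97

L is at the origin; LP runs at -32.5° with length 45.0, so P = 45.0·(cos -32.5°, sin -32.5°) = (37.95, -24.18). ∠LPD = 149.8°, so PD runs at -32.5° + (180° − 149.8°) = -2.300° from the x-axis; with |PD| = 33.9, D = P + 33.9·(cos -2.300°, sin -2.300°) = (71.83, -25.54). PD is perpendicular to DF; with |DF| = 17.6 on the left of PD, F = D + 17.6·(0.04013, 0.9992) = (72.53, -7.953). Then |LF| = |F − L| = 72.97.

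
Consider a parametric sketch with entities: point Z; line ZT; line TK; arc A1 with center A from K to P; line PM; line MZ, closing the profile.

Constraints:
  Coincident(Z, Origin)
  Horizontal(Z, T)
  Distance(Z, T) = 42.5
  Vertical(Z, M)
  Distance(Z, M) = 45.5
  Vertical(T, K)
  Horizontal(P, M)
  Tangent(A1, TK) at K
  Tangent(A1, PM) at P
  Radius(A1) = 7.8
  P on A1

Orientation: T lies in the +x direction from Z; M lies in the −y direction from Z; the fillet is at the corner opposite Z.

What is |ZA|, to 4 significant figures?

51.24

Z and M share the same x with |ZM| = 45.5 and M on the −y side, so M = (0.000, -45.50). The virtual corner opposite Z is at (42.50, -45.50). A1 meets TK tangentially, so AK is at right angles to TK and A1 meets PM tangentially, so AP is at right angles to PM, with radius 7.8, so the center A sits 7.8 in from both sides at A = (34.70, -37.70). Then |ZA| = |A − Z| = 51.24.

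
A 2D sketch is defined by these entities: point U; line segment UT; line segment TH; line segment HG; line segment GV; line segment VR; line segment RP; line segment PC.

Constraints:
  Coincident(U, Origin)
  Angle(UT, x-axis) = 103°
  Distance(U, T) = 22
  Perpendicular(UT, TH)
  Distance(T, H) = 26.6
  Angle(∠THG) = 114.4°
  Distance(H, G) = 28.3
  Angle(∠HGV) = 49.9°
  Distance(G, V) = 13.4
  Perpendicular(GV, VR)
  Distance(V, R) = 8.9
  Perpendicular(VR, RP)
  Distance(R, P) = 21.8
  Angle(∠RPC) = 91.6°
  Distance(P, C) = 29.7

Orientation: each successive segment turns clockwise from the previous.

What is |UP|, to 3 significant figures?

48.9

GV ⟂ VR, so VR runs at 87.3°; with |VR| = 8.9, R = (25.2, 14.5). The perpendicularity gives RP at right angles to VR, so RP runs at -2.70°; with |RP| = 21.8, P = (47.0, 13.4). Then |UP| = |P − U| = 48.9.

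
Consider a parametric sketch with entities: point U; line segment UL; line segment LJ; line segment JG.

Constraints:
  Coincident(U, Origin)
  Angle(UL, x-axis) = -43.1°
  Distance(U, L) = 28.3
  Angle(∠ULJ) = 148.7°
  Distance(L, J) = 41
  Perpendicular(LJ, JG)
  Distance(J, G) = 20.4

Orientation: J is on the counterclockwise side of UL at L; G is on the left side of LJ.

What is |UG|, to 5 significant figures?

65.430

U is at the origin; UL runs at -43.1° with length 28.3, so L = 28.3·(cos -43.1°, sin -43.1°) = (20.664, -19.337). ∠ULJ = 148.7°, so LJ runs at -43.1° + (180° − 148.7°) = -11.800° from the x-axis; with |LJ| = 41.0, J = L + 41.0·(cos -11.800°, sin -11.800°) = (60.797, -27.721). The perpendicularity gives JG at right angles to LJ; with |JG| = 20.4 on the left of LJ, G = J + 20.4·(0.20450, 0.97887) = (64.969, -7.7521). Then |UG| = |G − U| = 65.430.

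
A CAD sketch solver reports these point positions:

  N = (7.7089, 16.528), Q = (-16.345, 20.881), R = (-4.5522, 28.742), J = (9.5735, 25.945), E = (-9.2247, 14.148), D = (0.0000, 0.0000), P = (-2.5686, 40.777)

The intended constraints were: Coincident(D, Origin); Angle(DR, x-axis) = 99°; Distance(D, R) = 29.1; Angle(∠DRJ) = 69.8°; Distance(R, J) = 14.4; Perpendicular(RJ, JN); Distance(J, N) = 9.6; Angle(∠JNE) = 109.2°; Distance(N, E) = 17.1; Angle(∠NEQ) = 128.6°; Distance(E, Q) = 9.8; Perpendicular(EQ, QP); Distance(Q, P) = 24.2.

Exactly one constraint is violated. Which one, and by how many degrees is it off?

Perpendicular(EQ, QP) — off by 8.70°.

D = (0.00, 0.00) ✓; DR at 99.00° ✓; |DR| = 29.10 ✓; ∠DRJ = 69.80° ✓; |RJ| = 14.40 ✓; ∠(RJ, JN) = 90.00° ✓; |JN| = 9.600 ✓; ∠JNE = 109.2° ✓; |NE| = 17.10 ✓; ∠NEQ = 128.6° ✓; |EQ| = 9.800 ✓; ∠(EQ, QP) = 81.30° ✗; |QP| = 24.20 ✓.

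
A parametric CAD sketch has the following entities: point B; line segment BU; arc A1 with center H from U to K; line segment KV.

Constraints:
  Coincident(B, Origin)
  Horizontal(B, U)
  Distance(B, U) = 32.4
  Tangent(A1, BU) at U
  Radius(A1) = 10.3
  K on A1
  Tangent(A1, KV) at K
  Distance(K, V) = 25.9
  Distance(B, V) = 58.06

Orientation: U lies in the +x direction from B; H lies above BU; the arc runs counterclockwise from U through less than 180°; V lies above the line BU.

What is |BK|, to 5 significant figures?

43.384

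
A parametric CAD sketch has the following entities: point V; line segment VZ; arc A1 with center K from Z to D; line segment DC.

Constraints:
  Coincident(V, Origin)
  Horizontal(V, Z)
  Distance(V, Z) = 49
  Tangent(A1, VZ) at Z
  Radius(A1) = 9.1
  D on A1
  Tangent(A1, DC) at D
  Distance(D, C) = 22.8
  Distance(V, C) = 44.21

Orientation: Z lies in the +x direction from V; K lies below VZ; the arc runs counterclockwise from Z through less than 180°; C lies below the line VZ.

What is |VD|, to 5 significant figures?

40.795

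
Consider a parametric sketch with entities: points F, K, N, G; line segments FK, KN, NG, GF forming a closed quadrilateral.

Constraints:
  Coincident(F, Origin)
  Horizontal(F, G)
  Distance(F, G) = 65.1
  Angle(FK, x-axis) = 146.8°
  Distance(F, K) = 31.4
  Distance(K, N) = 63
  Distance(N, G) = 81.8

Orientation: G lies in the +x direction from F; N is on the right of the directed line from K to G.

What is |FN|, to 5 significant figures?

42.414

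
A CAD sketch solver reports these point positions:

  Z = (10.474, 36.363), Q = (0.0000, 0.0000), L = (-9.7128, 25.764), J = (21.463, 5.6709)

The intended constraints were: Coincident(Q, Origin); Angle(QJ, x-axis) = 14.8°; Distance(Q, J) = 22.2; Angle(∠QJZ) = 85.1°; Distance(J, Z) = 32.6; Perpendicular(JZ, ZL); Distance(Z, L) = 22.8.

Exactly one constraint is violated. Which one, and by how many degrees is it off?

Perpendicular(JZ, ZL) — off by 8.00°.

Q = (0.00, 0.00) ✓; QJ at 14.80° ✓; |QJ| = 22.20 ✓; ∠QJZ = 85.10° ✓; |JZ| = 32.60 ✓; ∠(JZ, ZL) = 98.00° ✗; |ZL| = 22.80 ✓.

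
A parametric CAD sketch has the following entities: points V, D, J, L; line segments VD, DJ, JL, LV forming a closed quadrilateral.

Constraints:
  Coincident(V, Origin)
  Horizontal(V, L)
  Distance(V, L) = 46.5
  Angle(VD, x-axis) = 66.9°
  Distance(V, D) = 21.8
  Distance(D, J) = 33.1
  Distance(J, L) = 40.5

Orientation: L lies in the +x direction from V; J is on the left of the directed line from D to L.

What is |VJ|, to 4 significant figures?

52.87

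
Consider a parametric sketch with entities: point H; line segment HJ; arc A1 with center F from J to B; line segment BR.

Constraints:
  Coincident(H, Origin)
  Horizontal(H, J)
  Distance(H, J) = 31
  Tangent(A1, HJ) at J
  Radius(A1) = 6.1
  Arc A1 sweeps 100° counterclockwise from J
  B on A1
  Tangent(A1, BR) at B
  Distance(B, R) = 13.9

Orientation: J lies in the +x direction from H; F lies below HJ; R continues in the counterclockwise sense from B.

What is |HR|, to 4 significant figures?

34.43

H is at the origin; H and J share the same y with |HJ| = 31.0 and J on the +x side, so J = (31.00, 0.000). Tangency of A1 to HJ means the radius FJ is perpendicular to HJ, so F = J + (0, -6.1) = (31.00, -6.100). On A1, J sits at bearing 90° from F; a 100° counterclockwise sweep puts B at bearing 190°, so B = F + 6.1·(cos 190°, sin 190°) = (24.99, -7.159). The tangent condition forces FB to be normal to BR, so BR runs along (−sin 190°, cos 190°); with |BR| = 13.9, R = (27.41, -20.85). Then |HR| = |R − H| = 34.43.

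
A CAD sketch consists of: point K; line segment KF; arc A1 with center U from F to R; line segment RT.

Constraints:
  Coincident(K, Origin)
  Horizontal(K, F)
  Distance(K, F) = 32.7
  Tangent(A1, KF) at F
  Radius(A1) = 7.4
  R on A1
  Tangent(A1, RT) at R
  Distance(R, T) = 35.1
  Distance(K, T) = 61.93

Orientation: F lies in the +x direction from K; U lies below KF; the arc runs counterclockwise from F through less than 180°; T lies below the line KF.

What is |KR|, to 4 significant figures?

29.12

Checks: ∠(UF, FK) = 90.00° ✓; |UF| = 7.400 ✓; |UR| = 7.400 ✓; ∠(UR, RT) = 90.00° ✓; |RT| = 35.10 ✓; |KT| = 61.93 ✓.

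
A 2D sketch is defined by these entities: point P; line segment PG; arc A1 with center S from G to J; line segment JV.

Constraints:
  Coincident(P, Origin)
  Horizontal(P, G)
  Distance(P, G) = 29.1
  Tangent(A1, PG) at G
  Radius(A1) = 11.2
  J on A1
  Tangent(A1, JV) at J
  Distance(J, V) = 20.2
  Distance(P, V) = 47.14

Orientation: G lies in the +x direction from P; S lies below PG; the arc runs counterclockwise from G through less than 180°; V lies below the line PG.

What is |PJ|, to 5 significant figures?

27.134

P is at the origin; P and G share the same y with |PG| = 29.1 and G on the +x side, so G = (29.100, 0.0000). A1 meets PG tangentially, so SG is at right angles to PG, so S = G + (0, -11.2) = (29.100, -11.200). Since SJ ⟂ JV (tangency), |SV| = √(11.2² + 20.2²) = 23.097 regardless of where J sits on A1. So V lies on both circle(P, 47.14) and circle(S, 23.097); the below-PG intersection is V = (32.625, -34.027). J is the foot of the tangent from V: J = (20.248, -18.062).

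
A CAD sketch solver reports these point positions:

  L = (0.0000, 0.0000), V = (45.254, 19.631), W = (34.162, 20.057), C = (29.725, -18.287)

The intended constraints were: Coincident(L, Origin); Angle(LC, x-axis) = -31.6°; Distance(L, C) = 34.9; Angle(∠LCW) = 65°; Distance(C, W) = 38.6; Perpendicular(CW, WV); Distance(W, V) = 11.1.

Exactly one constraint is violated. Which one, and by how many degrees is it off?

Perpendicular(CW, WV) — off by 4.40°.

L = (0.00, 0.00) ✓; LC at -31.60° ✓; |LC| = 34.90 ✓; ∠LCW = 65.00° ✓; |CW| = 38.60 ✓; ∠(CW, WV) = 85.60° ✗; |WV| = 11.10 ✓.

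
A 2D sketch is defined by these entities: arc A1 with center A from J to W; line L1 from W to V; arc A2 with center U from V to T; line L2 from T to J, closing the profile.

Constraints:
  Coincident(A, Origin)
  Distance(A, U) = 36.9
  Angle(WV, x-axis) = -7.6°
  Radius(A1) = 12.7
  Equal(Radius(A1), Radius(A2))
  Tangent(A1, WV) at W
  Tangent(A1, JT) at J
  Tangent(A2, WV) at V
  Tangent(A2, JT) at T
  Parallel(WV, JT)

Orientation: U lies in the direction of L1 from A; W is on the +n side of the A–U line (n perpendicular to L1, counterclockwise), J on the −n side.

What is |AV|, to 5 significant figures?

39.024

The slot axis is L1's direction at -7.6°, so u = (cos -7.6°, sin -7.6°) = (0.99122, -0.13226) and n = (−sin -7.6°, cos -7.6°) = (0.13226, 0.99122). A is at the origin and U lies 36.9 along u from A, so U = 36.9·u = (36.576, -4.8803). Tangency of A1 to both parallel lines with radius 12.7 puts W and J at A ± 12.7·n: W = (1.6797, 12.588), J = (-1.6797, -12.588). Equal radii place V and T the same way about U: V = U + 12.7·n = (38.256, 7.7082), T = U − 12.7·n = (34.896, -17.469). Then |AV| = |V − A| = 39.024.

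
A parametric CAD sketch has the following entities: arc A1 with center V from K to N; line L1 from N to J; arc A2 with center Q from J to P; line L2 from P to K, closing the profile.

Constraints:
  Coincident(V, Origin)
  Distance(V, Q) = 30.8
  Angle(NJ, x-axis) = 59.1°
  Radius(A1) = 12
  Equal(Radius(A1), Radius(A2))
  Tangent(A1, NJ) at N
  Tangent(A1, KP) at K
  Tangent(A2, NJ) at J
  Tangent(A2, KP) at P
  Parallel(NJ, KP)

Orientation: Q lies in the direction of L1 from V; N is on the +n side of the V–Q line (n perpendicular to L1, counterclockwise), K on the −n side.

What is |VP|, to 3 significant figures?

33.1

The slot axis is L1's direction at 59.1°, so u = (cos 59.1°, sin 59.1°) = (0.514, 0.858) and n = (−sin 59.1°, cos 59.1°) = (-0.858, 0.514). V is at the origin and Q lies 30.8 along u from V, so Q = 30.8·u = (15.8, 26.4). Tangency of A1 to both parallel lines with radius 12.0 puts N and K at V ± 12.0·n: N = (-10.3, 6.16), K = (10.3, -6.16). Equal radii place J and P the same way about Q: J = Q + 12.0·n = (5.52, 32.6), P = Q − 12.0·n = (26.1, 20.3). Then |VP| = |P − V| = 33.1.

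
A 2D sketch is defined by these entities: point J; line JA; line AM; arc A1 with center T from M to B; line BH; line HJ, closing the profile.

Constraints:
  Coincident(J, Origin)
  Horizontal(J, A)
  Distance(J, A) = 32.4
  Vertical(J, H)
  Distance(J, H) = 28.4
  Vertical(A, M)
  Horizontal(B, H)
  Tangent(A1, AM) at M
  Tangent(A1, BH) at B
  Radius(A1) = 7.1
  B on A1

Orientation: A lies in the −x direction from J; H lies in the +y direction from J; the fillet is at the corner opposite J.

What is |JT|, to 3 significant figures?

33.1

J is at the origin; J and A share the same y with |JA| = 32.4 and A on the −x side, so A = (-32.4, 0.00). J and H share the same x with |JH| = 28.4 and H on the +y side, so H = (0.00, 28.4). The virtual corner opposite J is at (-32.4, 28.4). Since A1 is tangent to AM there, TM ⟂ AM and the tangent condition forces TB to be normal to BH, with radius 7.1, so the center T sits 7.1 in from both sides at T = (-25.3, 21.3). Then |JT| = |T − J| = 33.1.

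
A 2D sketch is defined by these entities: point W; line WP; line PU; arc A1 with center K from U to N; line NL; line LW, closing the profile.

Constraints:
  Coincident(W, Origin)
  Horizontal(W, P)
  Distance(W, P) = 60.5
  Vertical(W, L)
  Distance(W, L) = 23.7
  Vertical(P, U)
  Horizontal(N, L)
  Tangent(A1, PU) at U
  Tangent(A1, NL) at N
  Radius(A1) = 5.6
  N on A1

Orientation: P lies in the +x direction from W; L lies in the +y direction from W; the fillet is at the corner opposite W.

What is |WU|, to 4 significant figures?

63.15

W is at the origin; W and P share the same y with |WP| = 60.5 and P on the +x side, so P = (60.50, 0.000). WL is vertical with |WL| = 23.7 and L on the +y side, so L = (0.000, 23.70). The virtual corner opposite W is at (60.50, 23.70). A1 meets PU tangentially, so KU is at right angles to PU and tangency of A1 to NL means the radius KN is perpendicular to NL, with radius 5.6, so the center K sits 5.6 in from both sides at K = (54.90, 18.10). That places the tangent points at U = (60.50, 18.10) on PU and N = (54.90, 23.70) on NL. Then |WU| = |U − W| = 63.15.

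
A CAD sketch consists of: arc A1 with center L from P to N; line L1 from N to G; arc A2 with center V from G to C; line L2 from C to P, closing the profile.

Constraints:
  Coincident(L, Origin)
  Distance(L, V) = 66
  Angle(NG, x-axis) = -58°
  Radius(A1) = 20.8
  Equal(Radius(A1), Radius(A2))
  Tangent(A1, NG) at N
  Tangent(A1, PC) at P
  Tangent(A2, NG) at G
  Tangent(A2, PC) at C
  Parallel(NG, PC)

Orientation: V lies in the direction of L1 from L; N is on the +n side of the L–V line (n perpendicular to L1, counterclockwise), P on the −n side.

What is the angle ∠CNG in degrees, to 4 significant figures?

32.22°

The slot axis is L1's direction at -58.0°, so u = (cos -58.0°, sin -58.0°) = (0.5299, -0.8480) and n = (−sin -58.0°, cos -58.0°) = (0.8480, 0.5299). L is at the origin and V lies 66.0 along u from L, so V = 66.0·u = (34.97, -55.97). Tangency of A1 to both parallel lines with radius 20.8 puts N and P at L ± 20.8·n: N = (17.64, 11.02), P = (-17.64, -11.02). Equal radii place G and C the same way about V: G = V + 20.8·n = (52.61, -44.95), C = V − 20.8·n = (17.34, -66.99). Then cos ∠CNG = NC·NG / (|NC||NG|), giving 32.22°.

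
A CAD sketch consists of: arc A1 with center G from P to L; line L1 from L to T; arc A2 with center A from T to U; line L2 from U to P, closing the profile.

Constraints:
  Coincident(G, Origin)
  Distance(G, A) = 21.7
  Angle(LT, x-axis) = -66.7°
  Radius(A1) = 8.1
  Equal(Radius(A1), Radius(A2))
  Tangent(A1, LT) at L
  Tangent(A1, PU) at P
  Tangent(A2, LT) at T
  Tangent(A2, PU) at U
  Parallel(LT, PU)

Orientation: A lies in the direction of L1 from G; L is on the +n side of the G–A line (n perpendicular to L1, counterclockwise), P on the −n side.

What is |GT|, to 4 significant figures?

23.16

The slot axis is L1's direction at -66.7°, so u = (cos -66.7°, sin -66.7°) = (0.3955, -0.9184) and n = (−sin -66.7°, cos -66.7°) = (0.9184, 0.3955). G is at the origin and A lies 21.7 along u from G, so A = 21.7·u = (8.583, -19.93). Tangency of A1 to both parallel lines with radius 8.1 puts L and P at G ± 8.1·n: L = (7.439, 3.204), P = (-7.439, -3.204). Equal radii place T and U the same way about A: T = A + 8.1·n = (16.02, -16.73), U = A − 8.1·n = (1.144, -23.13). Then |GT| = |T − G| = 23.16.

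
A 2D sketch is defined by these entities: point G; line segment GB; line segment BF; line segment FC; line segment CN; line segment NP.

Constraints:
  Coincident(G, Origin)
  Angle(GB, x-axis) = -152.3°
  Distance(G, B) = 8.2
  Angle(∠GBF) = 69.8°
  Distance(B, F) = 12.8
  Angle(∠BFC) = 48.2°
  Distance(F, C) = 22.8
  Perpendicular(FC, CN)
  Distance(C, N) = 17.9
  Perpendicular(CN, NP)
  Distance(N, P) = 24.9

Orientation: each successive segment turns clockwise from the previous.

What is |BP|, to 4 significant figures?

13.52

G is at the origin; GB runs at -152.3° with length 8.2, so B = (-7.260, -3.812). ∠GBF = 69.8° gives BF at 97.50° from the x-axis; with |BF| = 12.8, F = (-8.931, 8.879). ∠BFC = 48.2° gives FC at -34.30° from the x-axis; with |FC| = 22.8, C = (9.904, -3.970). FC is perpendicular to CN, so CN runs at -124.3°; with |CN| = 17.9, N = (-0.1830, -18.76). The perpendicularity gives NP at right angles to CN, so NP runs at 145.7°; with |NP| = 24.9, P = (-20.75, -4.725). Then |BP| = |P − B| = 13.52.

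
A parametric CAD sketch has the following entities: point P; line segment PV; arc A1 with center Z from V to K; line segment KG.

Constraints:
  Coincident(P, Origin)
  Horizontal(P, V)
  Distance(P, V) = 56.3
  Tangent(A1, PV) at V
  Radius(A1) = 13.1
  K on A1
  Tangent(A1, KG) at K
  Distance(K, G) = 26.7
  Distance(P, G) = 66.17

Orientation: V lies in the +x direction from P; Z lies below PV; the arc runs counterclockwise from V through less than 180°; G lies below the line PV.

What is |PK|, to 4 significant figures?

46.74

Checks: |ZK| = 13.10 ✓; ∠(ZK, KG) = 90.00° ✓; |KG| = 26.70 ✓; |PG| = 66.17 ✓.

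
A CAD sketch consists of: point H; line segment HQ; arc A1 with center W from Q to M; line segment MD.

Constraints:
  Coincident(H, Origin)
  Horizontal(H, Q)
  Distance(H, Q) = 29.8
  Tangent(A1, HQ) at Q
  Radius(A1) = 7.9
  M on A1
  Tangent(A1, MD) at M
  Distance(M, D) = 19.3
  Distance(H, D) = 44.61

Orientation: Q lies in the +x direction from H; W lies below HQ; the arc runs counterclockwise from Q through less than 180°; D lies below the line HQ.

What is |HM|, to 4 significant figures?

26.49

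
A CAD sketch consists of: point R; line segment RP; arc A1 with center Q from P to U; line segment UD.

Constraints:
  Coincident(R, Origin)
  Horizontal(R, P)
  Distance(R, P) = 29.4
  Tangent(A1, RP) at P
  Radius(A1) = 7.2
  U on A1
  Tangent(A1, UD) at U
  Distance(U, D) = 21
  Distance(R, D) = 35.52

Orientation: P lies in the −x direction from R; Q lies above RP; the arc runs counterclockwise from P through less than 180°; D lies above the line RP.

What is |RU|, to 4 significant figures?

23.30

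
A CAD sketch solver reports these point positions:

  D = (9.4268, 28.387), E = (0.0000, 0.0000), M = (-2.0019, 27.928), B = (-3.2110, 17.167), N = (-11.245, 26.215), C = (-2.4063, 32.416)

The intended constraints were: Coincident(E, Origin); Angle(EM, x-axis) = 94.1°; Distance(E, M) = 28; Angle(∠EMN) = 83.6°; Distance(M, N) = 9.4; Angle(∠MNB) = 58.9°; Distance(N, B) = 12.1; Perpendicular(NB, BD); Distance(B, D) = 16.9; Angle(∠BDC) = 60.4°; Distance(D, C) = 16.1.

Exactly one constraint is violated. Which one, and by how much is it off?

Distance(D, C) = 16.1 — off by 3.60.

E = (0.00, 0.00) ✓; EM at 94.10° ✓; |EM| = 28.00 ✓; ∠EMN = 83.60° ✓; |MN| = 9.400 ✓; ∠MNB = 58.90° ✓; |NB| = 12.10 ✓; ∠(NB, BD) = 90.00° ✓; |BD| = 16.90 ✓; ∠BDC = 60.40° ✓; |DC| = 12.50 ✗.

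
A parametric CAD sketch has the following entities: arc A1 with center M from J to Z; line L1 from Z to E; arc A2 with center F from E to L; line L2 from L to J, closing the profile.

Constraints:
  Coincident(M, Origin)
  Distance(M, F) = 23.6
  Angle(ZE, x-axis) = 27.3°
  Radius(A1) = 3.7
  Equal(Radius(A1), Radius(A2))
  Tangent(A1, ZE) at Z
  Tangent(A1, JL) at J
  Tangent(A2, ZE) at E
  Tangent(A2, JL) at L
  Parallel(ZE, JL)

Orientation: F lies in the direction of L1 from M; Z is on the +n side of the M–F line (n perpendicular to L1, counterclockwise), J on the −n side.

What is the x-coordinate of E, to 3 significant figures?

19.3

Tangency of A1 to both parallel lines with radius 3.7 puts Z and J at M ± 3.7·n: Z = (-1.70, 3.29), J = (1.70, -3.29). Equal radii place E and L the same way about F: E = F + 3.7·n = (19.3, 14.1), L = F − 3.7·n = (22.7, 7.54). So E.x = 19.3.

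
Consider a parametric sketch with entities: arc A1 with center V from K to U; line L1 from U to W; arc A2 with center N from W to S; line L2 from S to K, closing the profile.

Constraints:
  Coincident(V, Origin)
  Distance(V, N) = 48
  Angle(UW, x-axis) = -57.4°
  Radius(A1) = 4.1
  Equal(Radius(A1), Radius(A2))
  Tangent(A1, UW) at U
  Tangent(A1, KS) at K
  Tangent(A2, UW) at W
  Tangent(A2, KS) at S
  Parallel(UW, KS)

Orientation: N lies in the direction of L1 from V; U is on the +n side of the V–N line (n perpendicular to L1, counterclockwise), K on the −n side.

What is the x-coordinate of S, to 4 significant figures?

22.41

The slot axis is L1's direction at -57.4°, so u = (cos -57.4°, sin -57.4°) = (0.5388, -0.8425) and n = (−sin -57.4°, cos -57.4°) = (0.8425, 0.5388). V is at the origin and N lies 48.0 along u from V, so N = 48.0·u = (25.86, -40.44). Tangency of A1 to both parallel lines with radius 4.1 puts U and K at V ± 4.1·n: U = (3.454, 2.209), K = (-3.454, -2.209). Equal radii place W and S the same way about N: W = N + 4.1·n = (29.32, -38.23), S = N − 4.1·n = (22.41, -42.65). So S.x = 22.41.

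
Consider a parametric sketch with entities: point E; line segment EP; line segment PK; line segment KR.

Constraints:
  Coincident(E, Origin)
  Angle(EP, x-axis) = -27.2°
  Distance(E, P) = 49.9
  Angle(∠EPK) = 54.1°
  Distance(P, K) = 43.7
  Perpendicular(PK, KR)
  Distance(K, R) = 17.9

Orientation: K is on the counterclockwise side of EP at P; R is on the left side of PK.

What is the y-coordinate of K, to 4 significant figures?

20.39

E is at the origin; EP runs at -27.2° with length 49.9, so P = 49.9·(cos -27.2°, sin -27.2°) = (44.38, -22.81). ∠EPK = 54.1°, so PK runs at -27.2° + (180° − 54.1°) = 98.70° from the x-axis; with |PK| = 43.7, K = P + 43.7·(cos 98.70°, sin 98.70°) = (37.77, 20.39). So K.y = 20.39.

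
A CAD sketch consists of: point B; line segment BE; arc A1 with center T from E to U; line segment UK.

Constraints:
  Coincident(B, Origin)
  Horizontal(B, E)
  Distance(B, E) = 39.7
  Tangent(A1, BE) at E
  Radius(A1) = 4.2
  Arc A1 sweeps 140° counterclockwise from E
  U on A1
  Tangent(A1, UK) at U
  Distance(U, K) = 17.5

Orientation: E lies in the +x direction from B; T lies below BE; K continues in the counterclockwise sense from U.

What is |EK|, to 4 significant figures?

21.52

On A1, E sits at bearing 90° from T; a 140° counterclockwise sweep puts U at bearing 230°, so U = T + 4.2·(cos 230°, sin 230°) = (37.00, -7.417). Since A1 is tangent to UK there, TU ⟂ UK, so UK runs along (−sin 230°, cos 230°); with |UK| = 17.5, K = (50.41, -18.67). Then |EK| = |K − E| = 21.52.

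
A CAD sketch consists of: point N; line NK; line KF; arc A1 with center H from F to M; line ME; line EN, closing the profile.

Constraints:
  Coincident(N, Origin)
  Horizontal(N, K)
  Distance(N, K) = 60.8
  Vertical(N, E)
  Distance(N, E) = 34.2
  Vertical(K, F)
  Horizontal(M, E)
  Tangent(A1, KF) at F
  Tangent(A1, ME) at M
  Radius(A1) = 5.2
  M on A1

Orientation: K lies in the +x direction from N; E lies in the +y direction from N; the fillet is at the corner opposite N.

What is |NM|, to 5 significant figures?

65.276

N is at the origin; NK is horizontal with |NK| = 60.8 and K on the +x side, so K = (60.800, 0.0000). NE is vertical with |NE| = 34.2 and E on the +y side, so E = (0.0000, 34.200). The virtual corner opposite N is at (60.800, 34.200). A1 meets KF tangentially, so HF is at right angles to KF and the tangent condition forces HM to be normal to ME, with radius 5.2, so the center H sits 5.2 in from both sides at H = (55.600, 29.000). That places the tangent points at F = (60.800, 29.000) on KF and M = (55.600, 34.200) on ME. Then |NM| = |M − N| = 65.276.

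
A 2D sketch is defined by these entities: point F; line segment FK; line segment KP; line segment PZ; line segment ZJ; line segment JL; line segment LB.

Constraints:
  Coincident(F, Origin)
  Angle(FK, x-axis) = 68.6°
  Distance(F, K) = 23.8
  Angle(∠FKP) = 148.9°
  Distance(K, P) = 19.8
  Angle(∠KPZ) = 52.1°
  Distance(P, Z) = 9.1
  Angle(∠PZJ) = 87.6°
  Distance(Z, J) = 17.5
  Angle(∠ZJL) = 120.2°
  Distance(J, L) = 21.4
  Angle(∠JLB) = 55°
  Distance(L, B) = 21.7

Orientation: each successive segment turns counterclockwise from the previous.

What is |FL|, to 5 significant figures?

45.067

F is at the origin; FK runs at 68.6° with length 23.8, so K = (8.6841, 22.159). ∠FKP = 148.9° gives KP at 99.700° from the x-axis; with |KP| = 19.8, P = (5.3480, 41.676). ∠KPZ = 52.1° gives PZ at -132.40° from the x-axis; with |PZ| = 9.1, Z = (-0.78817, 34.956). ∠PZJ = 87.6° gives ZJ at -40.000° from the x-axis; with |ZJ| = 17.5, J = (12.618, 23.707). ∠ZJL = 120.2° gives JL at 19.800° from the x-axis; with |JL| = 21.4, L = (32.752, 30.956). Then |FL| = |L − F| = 45.067.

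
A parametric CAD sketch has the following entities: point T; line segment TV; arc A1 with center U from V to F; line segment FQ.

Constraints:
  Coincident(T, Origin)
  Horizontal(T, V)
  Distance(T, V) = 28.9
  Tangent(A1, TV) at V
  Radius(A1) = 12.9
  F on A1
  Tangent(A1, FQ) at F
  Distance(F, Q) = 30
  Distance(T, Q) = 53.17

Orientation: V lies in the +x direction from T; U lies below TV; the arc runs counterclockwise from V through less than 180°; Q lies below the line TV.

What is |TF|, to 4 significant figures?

24.26

Checks: |UF| = 12.90 ✓; ∠(UF, FQ) = 90.00° ✓; |FQ| = 30.00 ✓; |TQ| = 53.17 ✓.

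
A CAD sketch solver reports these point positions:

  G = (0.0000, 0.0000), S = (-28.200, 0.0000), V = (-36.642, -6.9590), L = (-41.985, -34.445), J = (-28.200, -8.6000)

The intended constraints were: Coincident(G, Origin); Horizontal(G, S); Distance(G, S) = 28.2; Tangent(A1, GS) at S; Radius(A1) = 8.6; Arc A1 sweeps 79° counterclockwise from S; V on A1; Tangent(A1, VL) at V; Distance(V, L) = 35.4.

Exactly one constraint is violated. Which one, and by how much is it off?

Distance(V, L) = 35.4 — off by 7.40.

G = (0.00, 0.00) ✓; G.y = 0.00, S.y = 0.00 ✓; |GS| = 28.20 ✓; ∠(JS, SG) = 90.00° ✓; |JS| = 8.600 ✓; bearing(J→V) − bearing(J→S) = 79.00° ✓; |JV| = 8.600 ✓; ∠(JV, VL) = 90.00° ✓; |VL| = 28.00 ✗.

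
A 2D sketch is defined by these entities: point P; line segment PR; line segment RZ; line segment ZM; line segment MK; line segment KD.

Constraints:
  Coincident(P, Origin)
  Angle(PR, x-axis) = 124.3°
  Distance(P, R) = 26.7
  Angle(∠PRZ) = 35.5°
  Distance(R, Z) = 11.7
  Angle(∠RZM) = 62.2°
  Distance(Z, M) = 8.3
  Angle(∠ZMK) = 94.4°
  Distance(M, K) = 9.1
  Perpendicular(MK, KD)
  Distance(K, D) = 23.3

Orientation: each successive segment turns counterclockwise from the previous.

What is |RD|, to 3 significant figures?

19.7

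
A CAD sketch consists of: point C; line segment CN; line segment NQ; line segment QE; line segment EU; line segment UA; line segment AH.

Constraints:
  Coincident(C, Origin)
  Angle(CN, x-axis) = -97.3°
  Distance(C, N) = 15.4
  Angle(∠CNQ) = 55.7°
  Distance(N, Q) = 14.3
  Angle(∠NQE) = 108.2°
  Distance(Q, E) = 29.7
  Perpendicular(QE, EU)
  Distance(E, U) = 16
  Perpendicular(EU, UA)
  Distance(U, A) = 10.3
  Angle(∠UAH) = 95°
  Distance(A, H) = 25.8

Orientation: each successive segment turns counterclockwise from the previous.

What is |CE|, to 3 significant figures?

21.5

∠CNQ = 55.7° gives NQ at 27.0° from the x-axis; with |NQ| = 14.3, Q = (10.8, -8.78). ∠NQE = 108.2° gives QE at 98.8° from the x-axis; with |QE| = 29.7, E = (6.24, 20.6). Then |CE| = |E − C| = 21.5.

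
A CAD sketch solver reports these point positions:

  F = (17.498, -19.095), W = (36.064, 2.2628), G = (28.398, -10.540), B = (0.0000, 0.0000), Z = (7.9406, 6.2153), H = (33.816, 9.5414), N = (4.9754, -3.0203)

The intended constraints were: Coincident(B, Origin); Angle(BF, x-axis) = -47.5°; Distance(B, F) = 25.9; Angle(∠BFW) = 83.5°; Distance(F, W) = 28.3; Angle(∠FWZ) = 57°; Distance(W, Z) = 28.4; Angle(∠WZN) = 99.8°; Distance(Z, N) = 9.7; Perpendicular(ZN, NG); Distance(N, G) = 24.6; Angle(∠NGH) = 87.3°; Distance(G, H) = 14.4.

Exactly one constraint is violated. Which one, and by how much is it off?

Distance(G, H) = 14.4 — off by 6.40.

B = (0.00, 0.00) ✓; BF at -47.50° ✓; |BF| = 25.90 ✓; ∠BFW = 83.50° ✓; |FW| = 28.30 ✓; ∠FWZ = 57.00° ✓; |WZ| = 28.40 ✓; ∠WZN = 99.80° ✓; |ZN| = 9.700 ✓; ∠(ZN, NG) = 90.00° ✓; |NG| = 24.60 ✓; ∠NGH = 87.30° ✓; |GH| = 20.80 ✗.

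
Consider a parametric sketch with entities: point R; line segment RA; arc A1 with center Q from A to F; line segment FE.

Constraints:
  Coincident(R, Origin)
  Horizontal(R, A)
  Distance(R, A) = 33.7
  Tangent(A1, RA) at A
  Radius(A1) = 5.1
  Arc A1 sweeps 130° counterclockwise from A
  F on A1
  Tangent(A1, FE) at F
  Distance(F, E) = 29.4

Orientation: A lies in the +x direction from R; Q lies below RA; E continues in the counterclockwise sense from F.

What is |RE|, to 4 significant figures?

57.67

On A1, A sits at bearing 90° from Q; a 130° counterclockwise sweep puts F at bearing 220°, so F = Q + 5.1·(cos 220°, sin 220°) = (29.79, -8.378). The tangent condition forces QF to be normal to FE, so FE runs along (−sin 220°, cos 220°); with |FE| = 29.4, E = (48.69, -30.90). Then |RE| = |E − R| = 57.67.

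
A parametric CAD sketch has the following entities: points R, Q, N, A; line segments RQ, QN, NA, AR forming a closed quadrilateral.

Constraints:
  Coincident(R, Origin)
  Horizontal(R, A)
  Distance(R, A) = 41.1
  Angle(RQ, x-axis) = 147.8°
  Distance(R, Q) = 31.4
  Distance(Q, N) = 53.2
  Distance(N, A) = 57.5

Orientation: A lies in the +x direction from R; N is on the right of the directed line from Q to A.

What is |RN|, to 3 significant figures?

33.1

Checks: |QN| = 53.20 ✓; |NA| = 57.50 ✓.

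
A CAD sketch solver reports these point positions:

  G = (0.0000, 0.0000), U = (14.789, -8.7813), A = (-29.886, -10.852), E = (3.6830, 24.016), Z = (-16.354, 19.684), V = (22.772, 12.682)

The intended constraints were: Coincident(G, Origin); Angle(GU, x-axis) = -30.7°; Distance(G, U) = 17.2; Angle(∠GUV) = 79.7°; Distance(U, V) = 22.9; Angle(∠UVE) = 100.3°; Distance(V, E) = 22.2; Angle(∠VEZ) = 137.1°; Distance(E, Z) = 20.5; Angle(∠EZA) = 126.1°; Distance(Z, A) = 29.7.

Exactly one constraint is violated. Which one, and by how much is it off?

Distance(Z, A) = 29.7 — off by 3.70.

G = (0.00, 0.00) ✓; GU at -30.70° ✓; |GU| = 17.20 ✓; ∠GUV = 79.70° ✓; |UV| = 22.90 ✓; ∠UVE = 100.3° ✓; |VE| = 22.20 ✓; ∠VEZ = 137.1° ✓; |EZ| = 20.50 ✓; ∠EZA = 126.1° ✓; |ZA| = 33.40 ✗.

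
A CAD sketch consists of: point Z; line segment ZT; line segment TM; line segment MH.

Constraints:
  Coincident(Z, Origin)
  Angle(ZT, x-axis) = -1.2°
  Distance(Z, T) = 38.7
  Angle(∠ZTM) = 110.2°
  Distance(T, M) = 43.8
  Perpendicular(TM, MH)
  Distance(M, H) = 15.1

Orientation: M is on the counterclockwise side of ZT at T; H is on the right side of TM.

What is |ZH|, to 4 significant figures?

76.89

Z is at the origin; ZT runs at -1.2° with length 38.7, so T = 38.7·(cos -1.2°, sin -1.2°) = (38.69, -0.8105). ∠ZTM = 110.2°, so TM runs at -1.2° + (180° − 110.2°) = 68.60° from the x-axis; with |TM| = 43.8, M = T + 43.8·(cos 68.60°, sin 68.60°) = (54.67, 39.97). The perpendicularity gives MH at right angles to TM; with |MH| = 15.1 on the right of TM, H = M + 15.1·(0.9311, -0.3649) = (68.73, 34.46). Then |ZH| = |H − Z| = 76.89.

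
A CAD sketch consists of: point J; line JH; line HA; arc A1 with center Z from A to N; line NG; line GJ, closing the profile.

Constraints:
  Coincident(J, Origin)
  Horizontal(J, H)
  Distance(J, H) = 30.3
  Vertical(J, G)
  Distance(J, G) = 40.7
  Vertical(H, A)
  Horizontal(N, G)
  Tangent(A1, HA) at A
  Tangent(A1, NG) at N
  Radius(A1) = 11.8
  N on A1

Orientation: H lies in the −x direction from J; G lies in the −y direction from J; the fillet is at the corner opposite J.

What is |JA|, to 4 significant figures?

41.87

J is at the origin; JH is horizontal with |JH| = 30.3 and H on the −x side, so H = (-30.30, 0.000). J and G share the same x with |JG| = 40.7 and G on the −y side, so G = (0.000, -40.70). The virtual corner opposite J is at (-30.30, -40.70). Since A1 is tangent to HA there, ZA ⟂ HA and since A1 is tangent to NG there, ZN ⟂ NG, with radius 11.8, so the center Z sits 11.8 in from both sides at Z = (-18.50, -28.90). That places the tangent points at A = (-30.30, -28.90) on HA and N = (-18.50, -40.70) on NG. Then |JA| = |A − J| = 41.87.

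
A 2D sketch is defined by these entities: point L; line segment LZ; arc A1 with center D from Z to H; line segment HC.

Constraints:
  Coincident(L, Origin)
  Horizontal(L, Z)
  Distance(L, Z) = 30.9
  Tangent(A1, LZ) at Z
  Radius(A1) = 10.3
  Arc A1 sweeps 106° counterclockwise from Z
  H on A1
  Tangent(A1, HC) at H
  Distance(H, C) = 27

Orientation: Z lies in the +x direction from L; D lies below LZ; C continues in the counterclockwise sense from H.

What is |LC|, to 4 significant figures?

48.34

L is at the origin; L and Z share the same y with |LZ| = 30.9 and Z on the +x side, so Z = (30.90, 0.000). Tangency of A1 to LZ means the radius DZ is perpendicular to LZ, so D = Z + (0, -10.3) = (30.90, -10.30). On A1, Z sits at bearing 90° from D; a 106° counterclockwise sweep puts H at bearing 196°, so H = D + 10.3·(cos 196°, sin 196°) = (21.00, -13.14). A1 meets HC tangentially, so DH is at right angles to HC, so HC runs along (−sin 196°, cos 196°); with |HC| = 27.0, C = (28.44, -39.09). Then |LC| = |C − L| = 48.34.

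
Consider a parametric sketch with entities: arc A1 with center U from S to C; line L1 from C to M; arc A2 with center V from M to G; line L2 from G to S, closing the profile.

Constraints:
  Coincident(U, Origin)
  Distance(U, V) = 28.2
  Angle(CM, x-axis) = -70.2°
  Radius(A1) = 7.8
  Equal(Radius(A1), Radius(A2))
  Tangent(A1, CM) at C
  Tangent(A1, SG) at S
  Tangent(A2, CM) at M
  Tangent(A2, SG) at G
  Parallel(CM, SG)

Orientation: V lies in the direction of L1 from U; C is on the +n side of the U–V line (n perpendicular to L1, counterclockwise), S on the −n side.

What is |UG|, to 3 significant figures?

29.3

Tangency of A1 to both parallel lines with radius 7.8 puts C and S at U ± 7.8·n: C = (7.34, 2.64), S = (-7.34, -2.64). Equal radii place M and G the same way about V: M = V + 7.8·n = (16.9, -23.9), G = V − 7.8·n = (2.21, -29.2). Then |UG| = |G − U| = 29.3.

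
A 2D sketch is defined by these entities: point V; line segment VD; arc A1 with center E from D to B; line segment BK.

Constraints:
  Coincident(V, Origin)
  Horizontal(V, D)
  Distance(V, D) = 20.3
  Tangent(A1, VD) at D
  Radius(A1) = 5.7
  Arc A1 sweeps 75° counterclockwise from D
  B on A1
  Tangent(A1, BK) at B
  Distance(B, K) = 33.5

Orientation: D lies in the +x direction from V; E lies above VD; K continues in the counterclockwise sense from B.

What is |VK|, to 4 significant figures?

50.27

V is at the origin; VD is horizontal with |VD| = 20.3 and D on the +x side, so D = (20.30, 0.000). The tangent condition forces ED to be normal to VD, so E = D + (0, 5.7) = (20.30, 5.700). On A1, D sits at bearing -90° from E; a 75° counterclockwise sweep puts B at bearing -15°, so B = E + 5.7·(cos -15°, sin -15°) = (25.81, 4.225). Since A1 is tangent to BK there, EB ⟂ BK, so BK runs along (−sin -15°, cos -15°); with |BK| = 33.5, K = (34.48, 36.58). Then |VK| = |K − V| = 50.27.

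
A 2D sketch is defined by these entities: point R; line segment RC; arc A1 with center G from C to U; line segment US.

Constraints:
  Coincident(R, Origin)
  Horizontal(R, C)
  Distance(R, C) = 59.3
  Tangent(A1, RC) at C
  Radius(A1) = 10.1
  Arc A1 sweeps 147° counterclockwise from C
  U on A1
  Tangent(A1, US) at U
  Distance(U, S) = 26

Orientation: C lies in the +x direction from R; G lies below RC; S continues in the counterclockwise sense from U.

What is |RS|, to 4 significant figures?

82.39

R is at the origin; RC is horizontal with |RC| = 59.3 and C on the +x side, so C = (59.30, 0.000). A1 meets RC tangentially, so GC is at right angles to RC, so G = C + (0, -10.1) = (59.30, -10.10). On A1, C sits at bearing 90° from G; a 147° counterclockwise sweep puts U at bearing 237°, so U = G + 10.1·(cos 237°, sin 237°) = (53.80, -18.57). The tangent condition forces GU to be normal to US, so US runs along (−sin 237°, cos 237°); with |US| = 26.0, S = (75.60, -32.73). Then |RS| = |S − R| = 82.39.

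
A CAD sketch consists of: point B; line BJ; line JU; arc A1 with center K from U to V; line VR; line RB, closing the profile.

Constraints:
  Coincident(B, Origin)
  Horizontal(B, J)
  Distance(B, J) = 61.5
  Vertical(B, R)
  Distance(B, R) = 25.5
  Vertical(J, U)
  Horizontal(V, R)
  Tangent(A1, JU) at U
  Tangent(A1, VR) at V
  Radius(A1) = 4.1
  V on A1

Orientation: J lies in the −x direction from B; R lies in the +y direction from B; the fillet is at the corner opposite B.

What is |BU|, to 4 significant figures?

65.12

B is at the origin; BJ is horizontal with |BJ| = 61.5 and J on the −x side, so J = (-61.50, 0.000). BR is vertical with |BR| = 25.5 and R on the +y side, so R = (0.000, 25.50). The virtual corner opposite B is at (-61.50, 25.50). Tangency of A1 to JU means the radius KU is perpendicular to JU and since A1 is tangent to VR there, KV ⟂ VR, with radius 4.1, so the center K sits 4.1 in from both sides at K = (-57.40, 21.40). That places the tangent points at U = (-61.50, 21.40) on JU and V = (-57.40, 25.50) on VR. Then |BU| = |U − B| = 65.12.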